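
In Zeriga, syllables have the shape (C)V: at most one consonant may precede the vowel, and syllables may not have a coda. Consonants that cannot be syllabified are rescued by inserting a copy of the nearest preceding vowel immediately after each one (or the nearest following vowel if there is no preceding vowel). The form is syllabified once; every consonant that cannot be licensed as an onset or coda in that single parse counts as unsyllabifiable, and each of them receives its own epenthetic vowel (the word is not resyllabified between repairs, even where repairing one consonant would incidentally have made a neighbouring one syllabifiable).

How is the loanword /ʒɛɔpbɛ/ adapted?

Under (C)V, the unsyllabifiable consonants are /p/ (no codas are permitted; onsets are limited to one consonant).
Epenthesis after each stranded consonant: /p/ → /pɔ/.

ʒɛɔpɔbɛ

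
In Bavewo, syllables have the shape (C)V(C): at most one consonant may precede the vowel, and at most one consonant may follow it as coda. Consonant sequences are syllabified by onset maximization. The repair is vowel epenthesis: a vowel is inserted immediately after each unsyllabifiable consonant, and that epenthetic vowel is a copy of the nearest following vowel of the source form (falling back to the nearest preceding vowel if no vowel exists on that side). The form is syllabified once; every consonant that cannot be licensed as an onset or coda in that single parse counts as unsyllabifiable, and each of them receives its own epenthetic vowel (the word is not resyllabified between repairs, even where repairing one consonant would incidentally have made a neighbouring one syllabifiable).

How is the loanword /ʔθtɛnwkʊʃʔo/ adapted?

ʔɛθɛtɛnwʊkʊʃʔo

The consonants /ʔ/, /θ/, /w/ cannot be parsed into a legal (C)V(C) syllable (at most one coda consonant is licensed; onsets are limited to one consonant).
Each unlicensed consonant becomes the onset of a new syllable: /ʔ/ → /ʔɛ/, /θ/ → /θɛ/, /w/ → /wʊ/.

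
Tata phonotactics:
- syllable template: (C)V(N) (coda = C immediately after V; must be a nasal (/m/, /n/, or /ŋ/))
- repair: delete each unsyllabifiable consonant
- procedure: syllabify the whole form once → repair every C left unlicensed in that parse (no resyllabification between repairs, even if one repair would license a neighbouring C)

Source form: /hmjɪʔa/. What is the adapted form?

jɪʔa

The consonants /h/, /m/ cannot be parsed into a legal (C)V(N) syllable (only a nasal (/m/, /n/, or /ŋ/) is licensed in coda position; onsets are limited to one consonant).
Each unlicensed consonant is deleted: /h/, /m/.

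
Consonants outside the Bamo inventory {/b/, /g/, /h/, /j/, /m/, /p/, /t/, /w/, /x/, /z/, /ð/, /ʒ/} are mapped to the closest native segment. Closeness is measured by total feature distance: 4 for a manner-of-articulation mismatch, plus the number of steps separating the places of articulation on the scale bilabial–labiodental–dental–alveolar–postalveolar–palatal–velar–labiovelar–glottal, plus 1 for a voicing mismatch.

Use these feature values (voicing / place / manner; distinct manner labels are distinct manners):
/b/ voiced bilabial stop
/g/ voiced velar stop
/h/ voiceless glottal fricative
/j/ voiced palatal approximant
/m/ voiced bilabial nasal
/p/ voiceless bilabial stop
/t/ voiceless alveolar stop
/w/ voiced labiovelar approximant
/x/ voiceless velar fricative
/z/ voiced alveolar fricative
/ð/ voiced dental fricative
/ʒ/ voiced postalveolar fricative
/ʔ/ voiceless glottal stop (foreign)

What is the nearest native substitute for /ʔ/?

/g/ is closest: same manner (stop), place distance 2 (glottal→velar), voicing differs (+1); total 3. Next closest is /h/ at distance 4.

g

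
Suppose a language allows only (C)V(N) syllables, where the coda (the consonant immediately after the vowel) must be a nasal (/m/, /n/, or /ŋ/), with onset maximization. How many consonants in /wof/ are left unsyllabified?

The consonants /f/ cannot be parsed into a legal (C)V(N) syllable (only a nasal (/m/, /n/, or /ŋ/) is licensed in coda position; onsets are limited to one consonant).

1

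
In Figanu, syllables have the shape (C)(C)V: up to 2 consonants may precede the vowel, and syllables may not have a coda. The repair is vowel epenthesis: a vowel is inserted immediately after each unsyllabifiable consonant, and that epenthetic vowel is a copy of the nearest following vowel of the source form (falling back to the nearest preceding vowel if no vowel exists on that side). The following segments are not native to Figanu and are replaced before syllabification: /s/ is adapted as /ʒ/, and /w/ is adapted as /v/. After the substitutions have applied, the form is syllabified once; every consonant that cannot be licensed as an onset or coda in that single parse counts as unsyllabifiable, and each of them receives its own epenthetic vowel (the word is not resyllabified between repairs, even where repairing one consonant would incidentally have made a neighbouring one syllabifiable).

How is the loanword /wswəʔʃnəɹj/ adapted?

Substitution: /w/ → /v/, /s/ → /ʒ/, giving /vʒvəʔʃnəɹj/.
Under (C)(C)V, the unsyllabifiable consonants are /v/, /ʔ/, /ɹ/, /j/ (no codas are permitted; onsets may contain at most 2 consonants).
Inserting the epenthetic vowel yields /v/ → /və/, /ʔ/ → /ʔə/, /ɹ/ → /ɹə/, /j/ → /jə/.

vəʒvəʔəʃnəɹəjə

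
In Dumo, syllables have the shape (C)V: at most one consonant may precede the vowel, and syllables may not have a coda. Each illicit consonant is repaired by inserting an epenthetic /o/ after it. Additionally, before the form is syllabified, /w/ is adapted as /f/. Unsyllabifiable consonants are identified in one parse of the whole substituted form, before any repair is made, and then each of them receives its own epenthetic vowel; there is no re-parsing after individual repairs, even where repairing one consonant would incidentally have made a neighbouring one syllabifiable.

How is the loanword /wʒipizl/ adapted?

foʒipizolo

Substitution: /w/ → /f/, giving /fʒipizl/.
Under (C)V, the unsyllabifiable consonants are /f/, /z/, /l/ (no codas are permitted; onsets are limited to one consonant).
Epenthesis after each stranded consonant: /f/ → /fo/, /z/ → /zo/, /l/ → /lo/.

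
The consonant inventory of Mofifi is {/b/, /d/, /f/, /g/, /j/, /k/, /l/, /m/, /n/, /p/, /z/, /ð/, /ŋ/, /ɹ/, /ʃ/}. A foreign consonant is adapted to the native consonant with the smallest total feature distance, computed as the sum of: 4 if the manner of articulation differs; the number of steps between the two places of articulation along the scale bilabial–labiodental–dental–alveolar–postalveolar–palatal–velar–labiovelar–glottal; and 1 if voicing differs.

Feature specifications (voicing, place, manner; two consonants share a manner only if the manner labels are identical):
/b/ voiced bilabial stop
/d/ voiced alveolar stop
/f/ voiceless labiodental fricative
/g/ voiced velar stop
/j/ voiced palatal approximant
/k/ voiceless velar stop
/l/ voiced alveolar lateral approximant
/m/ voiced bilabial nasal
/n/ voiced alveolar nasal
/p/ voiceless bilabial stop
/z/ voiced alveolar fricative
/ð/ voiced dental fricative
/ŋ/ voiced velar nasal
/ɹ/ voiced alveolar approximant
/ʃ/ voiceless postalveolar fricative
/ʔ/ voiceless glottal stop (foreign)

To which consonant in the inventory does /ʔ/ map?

/k/ is closest: same manner (stop), place distance 2 (glottal→velar), same voicing; total 2. Next closest is /g/ at distance 3.

k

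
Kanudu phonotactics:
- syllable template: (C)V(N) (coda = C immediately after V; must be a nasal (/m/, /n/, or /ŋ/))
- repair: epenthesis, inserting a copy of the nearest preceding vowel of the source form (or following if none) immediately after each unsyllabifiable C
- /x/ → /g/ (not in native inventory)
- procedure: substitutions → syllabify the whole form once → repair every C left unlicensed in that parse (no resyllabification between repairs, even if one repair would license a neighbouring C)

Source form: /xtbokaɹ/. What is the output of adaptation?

Substitution: /x/ → /g/, giving /gtbokaɹ/.
Syllabifying with onset maximization leaves /g/, /t/, /ɹ/ stranded (only a nasal (/m/, /n/, or /ŋ/) is licensed in coda position; onsets are limited to one consonant).
Epenthesis after each stranded consonant: /g/ → /go/, /t/ → /to/, /ɹ/ → /ɹa/.

gotobokaɹa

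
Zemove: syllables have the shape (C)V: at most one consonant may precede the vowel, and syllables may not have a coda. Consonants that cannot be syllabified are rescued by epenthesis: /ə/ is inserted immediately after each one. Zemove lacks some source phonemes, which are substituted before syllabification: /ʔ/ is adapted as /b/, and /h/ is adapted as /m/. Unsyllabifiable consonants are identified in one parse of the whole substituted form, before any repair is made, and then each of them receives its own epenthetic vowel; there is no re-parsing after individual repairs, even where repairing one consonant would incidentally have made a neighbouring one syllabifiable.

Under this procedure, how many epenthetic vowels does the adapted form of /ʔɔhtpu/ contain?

2

After substitution the input is /bɔmtpu/.
The unsyllabifiable consonants are /m/, /t/; each receives one epenthetic vowel.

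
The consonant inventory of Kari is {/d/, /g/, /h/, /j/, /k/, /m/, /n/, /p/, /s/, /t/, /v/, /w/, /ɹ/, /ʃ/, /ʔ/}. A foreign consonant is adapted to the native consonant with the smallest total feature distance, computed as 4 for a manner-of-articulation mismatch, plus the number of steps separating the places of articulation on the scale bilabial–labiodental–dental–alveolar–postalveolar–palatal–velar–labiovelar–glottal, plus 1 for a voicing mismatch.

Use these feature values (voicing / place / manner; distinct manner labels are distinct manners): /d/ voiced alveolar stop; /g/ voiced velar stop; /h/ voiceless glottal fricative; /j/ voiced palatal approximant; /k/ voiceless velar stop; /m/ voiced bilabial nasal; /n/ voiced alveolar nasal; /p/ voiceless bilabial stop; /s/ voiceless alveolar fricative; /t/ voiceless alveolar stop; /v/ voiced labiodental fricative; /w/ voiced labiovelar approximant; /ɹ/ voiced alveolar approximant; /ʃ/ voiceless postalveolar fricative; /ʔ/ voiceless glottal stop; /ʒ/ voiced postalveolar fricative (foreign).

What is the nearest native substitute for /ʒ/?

/ʃ/ is closest: same manner (fricative), place distance 0 (postalveolar→postalveolar), voicing differs (+1); total 1. Next closest is /s/ at distance 2.

ʃ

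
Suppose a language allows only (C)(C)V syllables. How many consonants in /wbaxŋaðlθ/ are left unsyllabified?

3

Syllabifying with onset maximization leaves /ð/, /l/, /θ/ stranded (no codas are permitted; onsets may contain at most 2 consonants).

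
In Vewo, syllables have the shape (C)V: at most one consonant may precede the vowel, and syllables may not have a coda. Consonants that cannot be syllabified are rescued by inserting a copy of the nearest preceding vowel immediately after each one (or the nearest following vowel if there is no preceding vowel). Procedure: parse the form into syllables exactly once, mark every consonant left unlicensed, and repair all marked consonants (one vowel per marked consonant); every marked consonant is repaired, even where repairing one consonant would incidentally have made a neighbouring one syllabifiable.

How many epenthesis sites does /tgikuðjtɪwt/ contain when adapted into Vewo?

5

The unsyllabifiable consonants are /t/, /ð/, /j/, /w/, /t/; each receives one epenthetic vowel.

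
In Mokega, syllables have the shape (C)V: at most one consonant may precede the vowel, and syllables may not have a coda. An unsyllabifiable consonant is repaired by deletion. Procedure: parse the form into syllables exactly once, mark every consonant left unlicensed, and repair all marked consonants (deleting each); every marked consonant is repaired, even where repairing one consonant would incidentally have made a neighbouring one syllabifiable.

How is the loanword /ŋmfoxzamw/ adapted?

foza

Syllabifying with onset maximization leaves /ŋ/, /m/, /x/, /m/, /w/ stranded (no codas are permitted; onsets are limited to one consonant).
Deleting the stranded consonants removes /ŋ/, /m/, /x/, /m/, /w/.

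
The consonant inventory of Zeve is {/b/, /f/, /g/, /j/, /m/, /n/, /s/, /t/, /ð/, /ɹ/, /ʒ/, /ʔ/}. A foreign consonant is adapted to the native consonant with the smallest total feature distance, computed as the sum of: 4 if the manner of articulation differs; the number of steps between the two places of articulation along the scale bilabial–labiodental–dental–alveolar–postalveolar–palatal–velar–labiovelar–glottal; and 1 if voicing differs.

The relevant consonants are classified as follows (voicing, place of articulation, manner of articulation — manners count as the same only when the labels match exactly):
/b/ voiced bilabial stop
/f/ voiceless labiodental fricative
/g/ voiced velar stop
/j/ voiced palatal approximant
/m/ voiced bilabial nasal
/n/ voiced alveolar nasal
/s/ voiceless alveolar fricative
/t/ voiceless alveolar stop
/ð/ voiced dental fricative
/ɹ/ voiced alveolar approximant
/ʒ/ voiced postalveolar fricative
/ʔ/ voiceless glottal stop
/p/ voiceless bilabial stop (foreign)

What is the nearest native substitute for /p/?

b

/b/ is closest: same manner (stop), place distance 0 (bilabial→bilabial), voicing differs (+1); total 1. Next closest is /t/ at distance 3.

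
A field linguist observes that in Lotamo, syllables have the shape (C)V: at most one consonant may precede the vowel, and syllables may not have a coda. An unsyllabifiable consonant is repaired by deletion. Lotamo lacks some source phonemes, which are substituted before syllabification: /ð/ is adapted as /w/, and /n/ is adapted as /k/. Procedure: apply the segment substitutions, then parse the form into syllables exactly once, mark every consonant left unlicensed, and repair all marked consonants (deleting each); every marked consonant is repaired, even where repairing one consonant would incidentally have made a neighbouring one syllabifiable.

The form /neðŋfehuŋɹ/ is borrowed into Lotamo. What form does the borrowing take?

Substitution: /n/ → /k/, /ð/ → /w/, giving /kewŋfehuŋɹ/.
Under (C)V, the unsyllabifiable consonants are /w/, /ŋ/, /ŋ/, /ɹ/ (no codas are permitted; onsets are limited to one consonant).
Deletion applies to /w/, /ŋ/, /ŋ/, /ɹ/.

kefehu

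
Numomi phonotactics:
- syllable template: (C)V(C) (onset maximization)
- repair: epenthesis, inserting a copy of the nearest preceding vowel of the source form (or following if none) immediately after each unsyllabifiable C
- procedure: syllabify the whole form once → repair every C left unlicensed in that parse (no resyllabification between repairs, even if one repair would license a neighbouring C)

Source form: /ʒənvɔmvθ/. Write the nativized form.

ʒənvɔmvɔθɔ

The consonants /v/, /θ/ cannot be parsed into a legal (C)V(C) syllable (at most one coda consonant is licensed; onsets are limited to one consonant).
Each unlicensed consonant becomes the onset of a new syllable: /v/ → /vɔ/, /θ/ → /θɔ/.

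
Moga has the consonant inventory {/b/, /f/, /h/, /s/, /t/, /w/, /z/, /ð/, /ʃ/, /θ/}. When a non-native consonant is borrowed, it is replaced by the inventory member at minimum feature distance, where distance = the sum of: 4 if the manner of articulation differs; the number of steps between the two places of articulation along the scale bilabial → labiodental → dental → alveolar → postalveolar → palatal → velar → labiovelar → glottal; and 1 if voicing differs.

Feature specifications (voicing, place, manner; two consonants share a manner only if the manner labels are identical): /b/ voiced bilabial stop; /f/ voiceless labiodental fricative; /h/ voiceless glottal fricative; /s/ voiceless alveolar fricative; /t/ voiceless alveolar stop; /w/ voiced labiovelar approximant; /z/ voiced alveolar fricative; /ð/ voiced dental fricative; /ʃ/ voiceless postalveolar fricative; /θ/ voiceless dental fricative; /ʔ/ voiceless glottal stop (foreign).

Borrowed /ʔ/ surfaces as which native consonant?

h

/h/ is closest: manner differs (stop→fricative, +4), place distance 0 (glottal→glottal), same voicing; total 4. Next closest is /t/ at distance 5.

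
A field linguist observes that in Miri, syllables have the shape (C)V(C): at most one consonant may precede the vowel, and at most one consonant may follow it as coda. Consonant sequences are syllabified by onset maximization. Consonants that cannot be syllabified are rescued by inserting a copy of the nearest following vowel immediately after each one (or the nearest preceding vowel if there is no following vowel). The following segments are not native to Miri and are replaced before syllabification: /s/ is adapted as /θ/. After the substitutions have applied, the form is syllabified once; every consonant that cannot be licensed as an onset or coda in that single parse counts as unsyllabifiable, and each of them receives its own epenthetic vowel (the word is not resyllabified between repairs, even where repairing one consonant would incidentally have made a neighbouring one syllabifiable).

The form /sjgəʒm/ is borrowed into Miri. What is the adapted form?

Substitution: /s/ → /θ/, giving /θjgəʒm/.
Syllabifying with onset maximization leaves /θ/, /j/, /m/ stranded (at most one coda consonant is licensed; onsets are limited to one consonant).
Inserting the epenthetic vowel yields /θ/ → /θə/, /j/ → /jə/, /m/ → /mə/.

θəjəgəʒmə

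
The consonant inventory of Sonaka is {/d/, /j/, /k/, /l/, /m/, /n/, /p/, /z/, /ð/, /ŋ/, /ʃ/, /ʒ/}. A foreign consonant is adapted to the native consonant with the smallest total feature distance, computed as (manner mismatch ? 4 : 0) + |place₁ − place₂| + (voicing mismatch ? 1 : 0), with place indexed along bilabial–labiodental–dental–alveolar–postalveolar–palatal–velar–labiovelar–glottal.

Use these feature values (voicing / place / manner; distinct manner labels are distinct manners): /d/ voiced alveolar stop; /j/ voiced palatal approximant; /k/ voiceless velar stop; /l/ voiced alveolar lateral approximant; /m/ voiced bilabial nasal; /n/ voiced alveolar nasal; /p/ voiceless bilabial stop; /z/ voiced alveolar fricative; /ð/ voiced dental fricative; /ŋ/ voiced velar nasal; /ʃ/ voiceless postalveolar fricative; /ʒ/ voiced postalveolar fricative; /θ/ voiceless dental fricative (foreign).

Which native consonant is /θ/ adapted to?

/ð/ is closest: same manner (fricative), place distance 0 (dental→dental), voicing differs (+1); total 1. Next closest is /z/ at distance 2.

ð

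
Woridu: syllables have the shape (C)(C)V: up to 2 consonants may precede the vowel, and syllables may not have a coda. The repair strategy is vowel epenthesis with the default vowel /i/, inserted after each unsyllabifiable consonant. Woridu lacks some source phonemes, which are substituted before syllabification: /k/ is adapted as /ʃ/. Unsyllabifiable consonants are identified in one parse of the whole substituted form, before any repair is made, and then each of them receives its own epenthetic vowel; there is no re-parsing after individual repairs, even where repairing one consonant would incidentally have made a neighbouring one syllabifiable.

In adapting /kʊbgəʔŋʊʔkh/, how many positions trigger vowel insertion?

After substitution the input is /ʃʊbgəʔŋʊʔʃh/.
The unsyllabifiable consonants are /ʔ/, /ʃ/, /h/; each receives one epenthetic vowel.

3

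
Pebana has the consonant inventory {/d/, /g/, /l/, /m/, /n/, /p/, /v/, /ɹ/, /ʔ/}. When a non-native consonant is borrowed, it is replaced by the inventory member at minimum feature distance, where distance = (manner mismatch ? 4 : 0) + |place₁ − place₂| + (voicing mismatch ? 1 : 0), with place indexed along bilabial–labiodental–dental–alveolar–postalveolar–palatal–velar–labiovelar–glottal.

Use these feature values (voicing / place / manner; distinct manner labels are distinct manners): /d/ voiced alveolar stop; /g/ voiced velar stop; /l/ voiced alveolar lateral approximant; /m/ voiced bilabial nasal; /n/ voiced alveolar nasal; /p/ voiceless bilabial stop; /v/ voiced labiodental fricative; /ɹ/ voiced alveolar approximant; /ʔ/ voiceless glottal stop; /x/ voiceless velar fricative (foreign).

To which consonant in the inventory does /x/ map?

g

/g/ is closest: manner differs (fricative→stop, +4), place distance 0 (velar→velar), voicing differs (+1); total 5. Next closest is /v/ at distance 6.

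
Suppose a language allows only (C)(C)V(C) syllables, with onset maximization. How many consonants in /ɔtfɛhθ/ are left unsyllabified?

The consonants /θ/ cannot be parsed into a legal (C)(C)V(C) syllable (at most one coda consonant is licensed; onsets may contain at most 2 consonants).

1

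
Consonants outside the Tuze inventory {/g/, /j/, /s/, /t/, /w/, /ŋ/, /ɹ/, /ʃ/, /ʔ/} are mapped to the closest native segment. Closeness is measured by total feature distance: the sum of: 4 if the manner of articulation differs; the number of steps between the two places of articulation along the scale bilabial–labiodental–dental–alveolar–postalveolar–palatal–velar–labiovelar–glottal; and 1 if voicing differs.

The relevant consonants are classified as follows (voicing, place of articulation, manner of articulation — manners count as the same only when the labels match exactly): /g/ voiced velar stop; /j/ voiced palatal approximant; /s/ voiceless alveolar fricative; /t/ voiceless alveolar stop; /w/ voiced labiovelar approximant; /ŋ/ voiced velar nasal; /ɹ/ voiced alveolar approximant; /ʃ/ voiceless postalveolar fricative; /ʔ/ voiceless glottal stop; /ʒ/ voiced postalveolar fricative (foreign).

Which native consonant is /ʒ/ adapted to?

ʃ

/ʃ/ is closest: same manner (fricative), place distance 0 (postalveolar→postalveolar), voicing differs (+1); total 1. Next closest is /s/ at distance 2.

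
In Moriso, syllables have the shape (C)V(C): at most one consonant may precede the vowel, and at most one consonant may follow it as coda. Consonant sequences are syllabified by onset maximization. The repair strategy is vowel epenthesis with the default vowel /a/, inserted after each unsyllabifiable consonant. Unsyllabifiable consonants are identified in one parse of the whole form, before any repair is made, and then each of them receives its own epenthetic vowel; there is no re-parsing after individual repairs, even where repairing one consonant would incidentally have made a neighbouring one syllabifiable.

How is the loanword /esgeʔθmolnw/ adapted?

esgeʔθamolnawa

Syllabifying with onset maximization leaves /θ/, /n/, /w/ stranded (at most one coda consonant is licensed; onsets are limited to one consonant).
Inserting the epenthetic vowel yields /θ/ → /θa/, /n/ → /na/, /w/ → /wa/.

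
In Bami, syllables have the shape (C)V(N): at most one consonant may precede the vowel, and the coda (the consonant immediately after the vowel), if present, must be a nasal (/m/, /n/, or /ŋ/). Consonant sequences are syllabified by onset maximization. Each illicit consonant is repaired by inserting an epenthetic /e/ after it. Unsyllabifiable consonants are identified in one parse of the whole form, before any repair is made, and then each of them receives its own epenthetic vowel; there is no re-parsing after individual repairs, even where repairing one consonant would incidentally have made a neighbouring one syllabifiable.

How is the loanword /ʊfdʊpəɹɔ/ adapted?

Syllabifying with onset maximization leaves /f/ stranded (only a nasal (/m/, /n/, or /ŋ/) is licensed in coda position; onsets are limited to one consonant).
Each unlicensed consonant becomes the onset of a new syllable: /f/ → /fe/.

ʊfedʊpəɹɔ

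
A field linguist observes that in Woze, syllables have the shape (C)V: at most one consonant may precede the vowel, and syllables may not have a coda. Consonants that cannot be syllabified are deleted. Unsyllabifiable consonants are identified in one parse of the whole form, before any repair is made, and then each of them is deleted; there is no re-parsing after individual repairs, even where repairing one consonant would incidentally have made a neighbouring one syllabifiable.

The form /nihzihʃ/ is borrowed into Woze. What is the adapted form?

Under (C)V, the unsyllabifiable consonants are /h/, /h/, /ʃ/ (no codas are permitted; onsets are limited to one consonant).
Each unlicensed consonant is deleted: /h/, /h/, /ʃ/.

nizi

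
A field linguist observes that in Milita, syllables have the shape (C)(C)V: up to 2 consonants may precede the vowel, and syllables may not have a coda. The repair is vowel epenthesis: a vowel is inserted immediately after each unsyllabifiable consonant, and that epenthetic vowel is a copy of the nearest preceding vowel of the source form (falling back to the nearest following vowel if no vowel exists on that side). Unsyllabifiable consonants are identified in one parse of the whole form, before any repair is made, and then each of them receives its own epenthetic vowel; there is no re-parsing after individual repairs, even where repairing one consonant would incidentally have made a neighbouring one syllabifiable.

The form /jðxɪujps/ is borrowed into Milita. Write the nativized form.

jɪðxɪujupusu

Syllabifying with onset maximization leaves /j/, /j/, /p/, /s/ stranded (no codas are permitted; onsets may contain at most 2 consonants).
Inserting the epenthetic vowel yields /j/ → /jɪ/, /j/ → /ju/, /p/ → /pu/, /s/ → /su/.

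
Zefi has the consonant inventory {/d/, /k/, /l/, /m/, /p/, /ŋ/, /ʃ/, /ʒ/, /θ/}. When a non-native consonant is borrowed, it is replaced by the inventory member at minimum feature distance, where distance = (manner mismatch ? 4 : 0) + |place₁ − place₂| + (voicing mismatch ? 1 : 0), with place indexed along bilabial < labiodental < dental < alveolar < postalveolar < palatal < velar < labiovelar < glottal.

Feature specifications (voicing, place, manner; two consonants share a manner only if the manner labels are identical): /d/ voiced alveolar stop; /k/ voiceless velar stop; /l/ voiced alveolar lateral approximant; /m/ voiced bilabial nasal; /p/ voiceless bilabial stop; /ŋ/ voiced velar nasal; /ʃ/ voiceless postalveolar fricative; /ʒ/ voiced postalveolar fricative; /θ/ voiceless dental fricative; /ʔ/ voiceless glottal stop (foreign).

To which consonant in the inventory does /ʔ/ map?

/k/ is closest: same manner (stop), place distance 2 (glottal→velar), same voicing; total 2. Next closest is /d/ at distance 6.

k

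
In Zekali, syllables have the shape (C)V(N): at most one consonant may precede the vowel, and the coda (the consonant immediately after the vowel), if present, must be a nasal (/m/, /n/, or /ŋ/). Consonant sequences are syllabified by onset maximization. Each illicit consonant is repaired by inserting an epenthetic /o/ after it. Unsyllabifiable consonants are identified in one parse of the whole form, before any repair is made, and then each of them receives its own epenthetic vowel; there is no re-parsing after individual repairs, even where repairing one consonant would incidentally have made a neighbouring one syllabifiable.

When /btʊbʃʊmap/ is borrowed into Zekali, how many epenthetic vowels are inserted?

3

The unsyllabifiable consonants are /b/, /b/, /p/; each receives one epenthetic vowel.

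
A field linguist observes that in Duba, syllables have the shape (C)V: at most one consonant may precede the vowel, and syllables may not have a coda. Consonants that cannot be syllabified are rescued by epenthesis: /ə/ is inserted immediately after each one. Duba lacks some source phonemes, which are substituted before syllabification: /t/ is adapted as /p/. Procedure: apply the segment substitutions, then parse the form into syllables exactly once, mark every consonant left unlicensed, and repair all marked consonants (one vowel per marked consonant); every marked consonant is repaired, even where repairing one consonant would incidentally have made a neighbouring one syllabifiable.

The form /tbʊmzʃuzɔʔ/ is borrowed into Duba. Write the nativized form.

Substitution: /t/ → /p/, giving /pbʊmzʃuzɔʔ/.
Under (C)V, the unsyllabifiable consonants are /p/, /m/, /z/, /ʔ/ (no codas are permitted; onsets are limited to one consonant).
Inserting the epenthetic vowel yields /p/ → /pə/, /m/ → /mə/, /z/ → /zə/, /ʔ/ → /ʔə/.

pəbʊməzəʃuzɔʔə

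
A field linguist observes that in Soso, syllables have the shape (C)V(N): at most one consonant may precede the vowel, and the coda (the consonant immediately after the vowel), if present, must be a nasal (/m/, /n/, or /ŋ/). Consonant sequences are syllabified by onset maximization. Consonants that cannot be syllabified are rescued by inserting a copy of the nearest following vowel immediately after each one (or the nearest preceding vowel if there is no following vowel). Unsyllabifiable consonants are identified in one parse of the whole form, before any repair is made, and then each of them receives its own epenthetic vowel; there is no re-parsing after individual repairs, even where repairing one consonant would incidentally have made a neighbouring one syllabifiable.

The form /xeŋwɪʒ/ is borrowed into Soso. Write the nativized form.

Syllabifying with onset maximization leaves /ʒ/ stranded (only a nasal (/m/, /n/, or /ŋ/) is licensed in coda position; onsets are limited to one consonant).
Each unlicensed consonant becomes the onset of a new syllable: /ʒ/ → /ʒɪ/.

xeŋwɪʒɪ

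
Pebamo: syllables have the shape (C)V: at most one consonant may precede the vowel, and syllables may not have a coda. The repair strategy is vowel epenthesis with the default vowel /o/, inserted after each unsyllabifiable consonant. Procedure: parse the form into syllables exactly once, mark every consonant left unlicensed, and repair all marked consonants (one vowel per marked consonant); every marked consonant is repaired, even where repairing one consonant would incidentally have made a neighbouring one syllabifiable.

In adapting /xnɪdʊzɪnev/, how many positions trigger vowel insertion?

2

The unsyllabifiable consonants are /x/, /v/; each receives one epenthetic vowel.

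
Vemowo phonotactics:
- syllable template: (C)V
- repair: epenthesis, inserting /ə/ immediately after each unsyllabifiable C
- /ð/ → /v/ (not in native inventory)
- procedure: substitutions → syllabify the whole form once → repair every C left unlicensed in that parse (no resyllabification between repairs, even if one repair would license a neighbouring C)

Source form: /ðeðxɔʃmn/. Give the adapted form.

Substitution: /ð/ → /v/, giving /vevxɔʃmn/.
Under (C)V, the unsyllabifiable consonants are /v/, /ʃ/, /m/, /n/ (no codas are permitted; onsets are limited to one consonant).
Each unlicensed consonant becomes the onset of a new syllable: /v/ → /və/, /ʃ/ → /ʃə/, /m/ → /mə/, /n/ → /nə/.

vevəxɔʃəmənə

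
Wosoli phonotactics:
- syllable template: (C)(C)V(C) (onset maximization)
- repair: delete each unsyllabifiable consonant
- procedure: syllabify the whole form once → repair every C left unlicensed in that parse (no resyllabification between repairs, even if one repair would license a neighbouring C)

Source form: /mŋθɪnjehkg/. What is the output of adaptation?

Under (C)(C)V(C), the unsyllabifiable consonants are /m/, /k/, /g/ (at most one coda consonant is licensed; onsets may contain at most 2 consonants).
Deleting the stranded consonants removes /m/, /k/, /g/.

ŋθɪnjeh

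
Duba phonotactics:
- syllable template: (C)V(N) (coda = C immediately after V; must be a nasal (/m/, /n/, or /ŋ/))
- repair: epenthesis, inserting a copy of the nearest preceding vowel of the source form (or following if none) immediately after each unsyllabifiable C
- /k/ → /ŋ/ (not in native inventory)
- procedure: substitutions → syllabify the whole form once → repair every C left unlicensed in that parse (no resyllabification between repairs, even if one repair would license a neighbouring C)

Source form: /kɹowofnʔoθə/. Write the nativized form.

Substitution: /k/ → /ŋ/, giving /ŋɹowofnʔoθə/.
The consonants /ŋ/, /f/, /n/ cannot be parsed into a legal (C)V(N) syllable (only a nasal (/m/, /n/, or /ŋ/) is licensed in coda position; onsets are limited to one consonant).
Epenthesis after each stranded consonant: /ŋ/ → /ŋo/, /f/ → /fo/, /n/ → /no/.

ŋoɹowofonoʔoθə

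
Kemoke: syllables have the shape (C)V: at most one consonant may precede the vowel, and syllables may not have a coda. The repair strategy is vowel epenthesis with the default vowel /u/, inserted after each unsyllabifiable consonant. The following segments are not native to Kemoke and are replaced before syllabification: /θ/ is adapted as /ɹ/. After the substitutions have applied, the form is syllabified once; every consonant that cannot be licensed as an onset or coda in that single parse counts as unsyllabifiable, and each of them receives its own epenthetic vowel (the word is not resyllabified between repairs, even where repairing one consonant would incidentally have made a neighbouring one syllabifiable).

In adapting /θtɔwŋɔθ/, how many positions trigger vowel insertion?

After substitution the input is /ɹtɔwŋɔɹ/.
The unsyllabifiable consonants are /ɹ/, /w/, /ɹ/; each receives one epenthetic vowel.

3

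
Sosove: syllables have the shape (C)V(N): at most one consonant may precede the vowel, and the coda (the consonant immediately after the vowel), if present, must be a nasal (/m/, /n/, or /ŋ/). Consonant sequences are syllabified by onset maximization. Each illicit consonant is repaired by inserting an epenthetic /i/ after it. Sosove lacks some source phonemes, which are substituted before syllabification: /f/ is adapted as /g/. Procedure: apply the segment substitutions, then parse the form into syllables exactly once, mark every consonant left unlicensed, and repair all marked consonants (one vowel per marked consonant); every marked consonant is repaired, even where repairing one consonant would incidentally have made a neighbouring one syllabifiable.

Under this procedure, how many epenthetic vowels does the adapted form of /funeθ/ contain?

1

After substitution the input is /guneθ/.
The unsyllabifiable consonants are /θ/; each receives one epenthetic vowel.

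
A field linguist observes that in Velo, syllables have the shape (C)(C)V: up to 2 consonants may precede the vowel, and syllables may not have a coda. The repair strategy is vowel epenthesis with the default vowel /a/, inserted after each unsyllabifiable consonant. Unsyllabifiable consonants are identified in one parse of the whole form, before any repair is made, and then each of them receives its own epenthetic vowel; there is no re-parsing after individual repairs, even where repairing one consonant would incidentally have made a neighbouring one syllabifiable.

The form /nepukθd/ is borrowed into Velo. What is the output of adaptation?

Under (C)(C)V, the unsyllabifiable consonants are /k/, /θ/, /d/ (no codas are permitted; onsets may contain at most 2 consonants).
Epenthesis after each stranded consonant: /k/ → /ka/, /θ/ → /θa/, /d/ → /da/.

nepukaθada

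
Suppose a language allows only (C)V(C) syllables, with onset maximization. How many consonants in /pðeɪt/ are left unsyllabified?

1

Syllabifying with onset maximization leaves /p/ stranded (at most one coda consonant is licensed; onsets are limited to one consonant).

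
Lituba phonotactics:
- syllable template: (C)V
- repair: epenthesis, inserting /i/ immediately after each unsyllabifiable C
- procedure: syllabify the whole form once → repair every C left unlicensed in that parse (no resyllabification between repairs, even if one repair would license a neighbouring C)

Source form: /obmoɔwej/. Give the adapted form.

obimoɔweji

Under (C)V, the unsyllabifiable consonants are /b/, /j/ (no codas are permitted; onsets are limited to one consonant).
Epenthesis after each stranded consonant: /b/ → /bi/, /j/ → /ji/.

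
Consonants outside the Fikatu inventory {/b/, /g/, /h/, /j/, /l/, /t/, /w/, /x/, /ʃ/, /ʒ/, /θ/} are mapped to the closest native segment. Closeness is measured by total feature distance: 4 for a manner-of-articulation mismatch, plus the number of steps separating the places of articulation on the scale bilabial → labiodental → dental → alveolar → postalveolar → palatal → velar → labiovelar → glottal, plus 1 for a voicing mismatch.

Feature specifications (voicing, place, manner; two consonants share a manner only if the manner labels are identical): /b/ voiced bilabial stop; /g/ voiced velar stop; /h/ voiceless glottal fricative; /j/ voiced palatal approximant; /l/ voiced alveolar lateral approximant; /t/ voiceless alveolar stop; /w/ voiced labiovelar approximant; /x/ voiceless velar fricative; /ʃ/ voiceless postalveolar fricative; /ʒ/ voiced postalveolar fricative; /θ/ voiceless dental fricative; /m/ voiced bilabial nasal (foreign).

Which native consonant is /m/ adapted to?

/b/ is closest: manner differs (nasal→stop, +4), place distance 0 (bilabial→bilabial), same voicing; total 4. Next closest is /l/ at distance 7.

b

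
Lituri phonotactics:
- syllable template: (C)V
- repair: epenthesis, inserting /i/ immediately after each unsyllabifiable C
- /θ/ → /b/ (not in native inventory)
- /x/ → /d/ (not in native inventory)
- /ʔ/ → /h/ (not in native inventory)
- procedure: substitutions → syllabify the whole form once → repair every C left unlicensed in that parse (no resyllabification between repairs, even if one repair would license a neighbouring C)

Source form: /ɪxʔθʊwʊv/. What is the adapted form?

Substitution: /x/ → /d/, /ʔ/ → /h/, /θ/ → /b/, giving /ɪdhbʊwʊv/.
Under (C)V, the unsyllabifiable consonants are /d/, /h/, /v/ (no codas are permitted; onsets are limited to one consonant).
Epenthesis after each stranded consonant: /d/ → /di/, /h/ → /hi/, /v/ → /vi/.

ɪdihibʊwʊvi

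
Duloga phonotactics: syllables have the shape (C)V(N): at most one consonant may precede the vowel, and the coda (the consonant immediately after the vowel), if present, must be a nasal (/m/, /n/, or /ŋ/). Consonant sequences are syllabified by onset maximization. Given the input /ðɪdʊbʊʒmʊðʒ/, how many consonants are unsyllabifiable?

Syllabifying with onset maximization leaves /ʒ/, /ð/, /ʒ/ stranded (only a nasal (/m/, /n/, or /ŋ/) is licensed in coda position; onsets are limited to one consonant).

3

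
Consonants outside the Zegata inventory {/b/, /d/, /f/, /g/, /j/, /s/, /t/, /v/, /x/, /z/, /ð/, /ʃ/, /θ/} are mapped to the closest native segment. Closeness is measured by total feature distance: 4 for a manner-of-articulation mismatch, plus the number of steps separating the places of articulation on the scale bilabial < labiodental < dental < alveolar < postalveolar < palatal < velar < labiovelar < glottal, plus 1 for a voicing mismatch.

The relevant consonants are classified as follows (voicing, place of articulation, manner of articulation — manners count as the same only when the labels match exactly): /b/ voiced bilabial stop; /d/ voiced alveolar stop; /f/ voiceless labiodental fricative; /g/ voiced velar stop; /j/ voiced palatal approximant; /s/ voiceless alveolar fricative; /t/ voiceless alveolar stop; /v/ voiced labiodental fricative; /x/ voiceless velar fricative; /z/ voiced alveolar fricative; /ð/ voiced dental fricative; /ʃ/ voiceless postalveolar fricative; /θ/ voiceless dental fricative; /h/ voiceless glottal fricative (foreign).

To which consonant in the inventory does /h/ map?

/x/ is closest: same manner (fricative), place distance 2 (glottal→velar), same voicing; total 2. Next closest is /ʃ/ at distance 4.

x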